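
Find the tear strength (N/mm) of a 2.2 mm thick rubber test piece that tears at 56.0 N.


Tear strength = force / thickness
= 56.0 / 2.2
= 25.45 N/mm

25.45 N/mm


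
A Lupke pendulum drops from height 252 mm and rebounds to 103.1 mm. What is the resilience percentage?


Resilience = h_rebound / h_drop * 100
= 103.1 / 252 * 100
= 40.9%

40.9%


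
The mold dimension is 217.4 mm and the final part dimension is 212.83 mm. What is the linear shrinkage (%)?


Shrinkage = (mold - part) / mold * 100
= (217.4 - 212.83) / 217.4 * 100
= 4.57 / 217.4 * 100
= 2.1%

2.1%


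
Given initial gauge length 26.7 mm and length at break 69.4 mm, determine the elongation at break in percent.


Elongation = (Lf - L0) / L0 * 100
= (69.4 - 26.7) / 26.7 * 100
= 42.7 / 26.7 * 100
= 159.9%

159.9%


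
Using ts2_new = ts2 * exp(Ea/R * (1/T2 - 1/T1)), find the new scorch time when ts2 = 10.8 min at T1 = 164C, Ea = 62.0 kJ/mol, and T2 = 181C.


Convert temperatures: T1 = 164 + 273.15 = 437.15 K, T2 = 181 + 273.15 = 454.15 K
ts2_new = 10.8 * exp(62000 / 8.314 * (1/454.15 - 1/437.15))
1/T2 - 1/T1 = -8.5629e-05
ts2_new = 5.7 min

5.7 min


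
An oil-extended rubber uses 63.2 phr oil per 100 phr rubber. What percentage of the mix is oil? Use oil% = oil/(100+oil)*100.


Oil % = oil / (100 + oil) * 100
= 63.2 / (100 + 63.2) * 100
= 63.2 / 163.2 * 100
= 38.73%

38.73%


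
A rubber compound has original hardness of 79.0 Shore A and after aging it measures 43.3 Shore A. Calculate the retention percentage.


Retention = aged / original * 100
= 43.3 / 79.0 * 100
= 54.8%

54.8%


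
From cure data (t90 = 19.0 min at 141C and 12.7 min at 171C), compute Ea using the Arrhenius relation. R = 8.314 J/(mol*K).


T1 = 414.15 K, T2 = 444.15 K
1/T1 - 1/T2 = 1.6309e-04
ln(t1/t2) = ln(19.0/12.7) = 0.4028
Ea = 8.314 * 0.4028 / 1.6309e-04 = 20535.5073 J/mol
Ea = 20.54 kJ/mol

20.54 kJ/mol


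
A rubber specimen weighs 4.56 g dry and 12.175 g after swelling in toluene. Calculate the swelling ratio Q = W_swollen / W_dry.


Q = W_swollen / W_dry
Q = 12.175 / 4.56
Q = 2.67

Q = 2.67


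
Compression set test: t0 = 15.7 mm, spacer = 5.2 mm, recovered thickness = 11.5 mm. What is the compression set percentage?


CS = (t0 - recovered) / (t0 - ts) * 100
= (15.7 - 11.5) / (15.7 - 5.2) * 100
= 4.2 / 10.5 * 100
= 40.0%

40.0%


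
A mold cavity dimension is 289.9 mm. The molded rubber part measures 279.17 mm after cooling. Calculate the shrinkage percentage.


Shrinkage = (mold - part) / mold * 100
= (289.9 - 279.17) / 289.9 * 100
= 10.73 / 289.9 * 100
= 3.7%

3.7%


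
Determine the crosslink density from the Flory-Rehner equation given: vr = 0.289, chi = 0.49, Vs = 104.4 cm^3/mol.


ln(1 - vr) = ln(1 - 0.289) = -0.3411
Numerator = -((-0.3411) + 0.289 + 0.49 * 0.289^2) = 0.0112
Denominator = 104.4 * (0.289^(1/3) - 0.289/2) = 53.9381
nu = 0.0112 / 53.9381 = 2.0686e-04 mol/cm^3

2.0686e-04 mol/cm^3


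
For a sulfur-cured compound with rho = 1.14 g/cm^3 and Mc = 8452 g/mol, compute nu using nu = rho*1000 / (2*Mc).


nu = rho * 1000 / (2 * Mc)
nu = 1.14 * 1000 / (2 * 8452)
nu = 1140.0 / 16904
nu = 0.0674 mol/L

0.0674 mol/L


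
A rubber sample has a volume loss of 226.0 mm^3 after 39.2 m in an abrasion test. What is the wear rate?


Rate = volume_loss / distance
= 226.0 / 39.2
= 5.765 mm^3/m

5.765 mm^3/m


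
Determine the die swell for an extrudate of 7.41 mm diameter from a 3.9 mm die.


Die swell ratio = D_extrudate / D_die
= 7.41 / 3.9
= 1.9

Die swell = 1.9


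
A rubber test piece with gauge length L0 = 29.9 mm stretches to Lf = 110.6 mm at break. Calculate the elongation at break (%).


Elongation = (Lf - L0) / L0 * 100
= (110.6 - 29.9) / 29.9 * 100
= 80.7 / 29.9 * 100
= 269.9%

269.9%


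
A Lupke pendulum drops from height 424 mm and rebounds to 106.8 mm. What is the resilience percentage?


Resilience = h_rebound / h_drop * 100
= 106.8 / 424 * 100
= 25.2%

25.2%


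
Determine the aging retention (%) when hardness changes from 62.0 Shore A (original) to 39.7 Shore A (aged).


Retention = aged / original * 100
= 39.7 / 62.0 * 100
= 64.0%

64.0%


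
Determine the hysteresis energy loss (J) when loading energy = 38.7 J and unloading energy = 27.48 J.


Hysteresis loss = loading - unloading
= 38.7 - 27.48
= 11.22 J

11.22 J


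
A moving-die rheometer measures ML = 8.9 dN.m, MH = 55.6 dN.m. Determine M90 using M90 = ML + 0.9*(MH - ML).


M90 = ML + 0.9 * (MH - ML)
M90 = 8.9 + 0.9 * (55.6 - 8.9)
M90 = 8.9 + 0.9 * 46.7
M90 = 50.93 dN.m

50.93 dN.m


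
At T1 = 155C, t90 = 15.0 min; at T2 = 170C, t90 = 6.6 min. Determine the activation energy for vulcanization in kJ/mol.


T1 = 428.15 K, T2 = 443.15 K
1/T1 - 1/T2 = 7.9058e-05
ln(t1/t2) = ln(15.0/6.6) = 0.8210
Ea = 8.314 * 0.8210 / 7.9058e-05 = 86337.2741 J/mol
Ea = 86.34 kJ/mol

86.34 kJ/mol


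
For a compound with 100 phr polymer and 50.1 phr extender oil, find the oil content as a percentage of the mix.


Oil % = oil / (100 + oil) * 100
= 50.1 / (100 + 50.1) * 100
= 50.1 / 150.1 * 100
= 33.38%

33.38%


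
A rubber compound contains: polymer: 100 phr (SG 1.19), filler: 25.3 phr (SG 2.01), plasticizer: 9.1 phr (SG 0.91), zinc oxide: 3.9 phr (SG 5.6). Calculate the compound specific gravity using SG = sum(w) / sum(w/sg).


Sum of weights = 138.3
Volume contributions:
  polymer: 100/1.19 = 84.0336
  filler: 25.3/2.01 = 12.5871
  plasticizer: 9.1/0.91 = 10.0000
  zinc oxide: 3.9/5.6 = 0.6964
Sum of volumes = 107.3171
SG = 138.3 / 107.3171 = 1.289

SG = 1.289


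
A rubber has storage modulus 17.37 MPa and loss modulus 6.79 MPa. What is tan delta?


tan delta = E'' / E'
= 6.79 / 17.37
= 0.3909

tan delta = 0.3909


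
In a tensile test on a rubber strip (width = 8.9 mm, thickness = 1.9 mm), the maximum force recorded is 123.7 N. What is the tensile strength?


Area = width * thickness = 8.9 * 1.9 = 16.91 mm^2
TS = force / area = 123.7 / 16.91 = 7.32 MPa

7.32 MPa


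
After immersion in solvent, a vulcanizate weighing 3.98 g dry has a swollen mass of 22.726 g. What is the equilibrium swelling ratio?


Q = W_swollen / W_dry
Q = 22.726 / 3.98
Q = 5.71

Q = 5.71


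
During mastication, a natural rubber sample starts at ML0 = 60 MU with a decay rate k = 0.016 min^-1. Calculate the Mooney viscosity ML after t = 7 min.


ML = ML0 * exp(-k * t)
ML = 60 * exp(-0.016 * 7)
ML = 60 * 0.8940
ML = 53.64 MU

53.64 MU


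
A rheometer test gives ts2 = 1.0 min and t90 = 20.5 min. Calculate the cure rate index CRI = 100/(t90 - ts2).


CRI = 100 / (t90 - ts2)
= 100 / (20.5 - 1.0)
= 100 / 19.5
= 5.13 min^-1

5.13 min^-1


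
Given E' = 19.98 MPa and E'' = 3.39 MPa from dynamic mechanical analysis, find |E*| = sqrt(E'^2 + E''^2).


|E*| = sqrt(E'^2 + E''^2)
= sqrt(19.98^2 + 3.39^2)
= sqrt(399.2004 + 11.4921)
= 20.266 MPa

20.266 MPa


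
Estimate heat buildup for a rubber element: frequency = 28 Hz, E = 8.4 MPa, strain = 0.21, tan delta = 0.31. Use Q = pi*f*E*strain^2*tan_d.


Q = pi * f * E * strain^2 * tan_d
= pi * 28 * 8.4 * 0.21^2 * 0.31
= pi * 28 * 8.4 * 0.0441 * 0.31
= 10.1015

Q = 10.1015


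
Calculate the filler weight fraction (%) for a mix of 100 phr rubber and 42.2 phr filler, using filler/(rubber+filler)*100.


Filler % = filler / (rubber + filler) * 100
= 42.2 / (100 + 42.2) * 100
= 42.2 / 142.2 * 100
= 29.68%

29.68%


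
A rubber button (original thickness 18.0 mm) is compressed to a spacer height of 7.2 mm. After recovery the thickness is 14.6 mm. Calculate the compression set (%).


CS = (t0 - recovered) / (t0 - ts) * 100
= (18.0 - 14.6) / (18.0 - 7.2) * 100
= 3.4 / 10.8 * 100
= 31.5%

31.5%


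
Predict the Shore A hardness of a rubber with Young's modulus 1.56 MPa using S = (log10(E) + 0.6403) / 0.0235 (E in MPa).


log10(E) = 0.0235*S - 0.6403  =>  S = (log10(E) + 0.6403) / 0.0235
log10(1.56) = 0.193125
S = (0.193125 + 0.6403) / 0.0235 = 0.833425 / 0.0235
S = 35.5

Shore A = 35.5


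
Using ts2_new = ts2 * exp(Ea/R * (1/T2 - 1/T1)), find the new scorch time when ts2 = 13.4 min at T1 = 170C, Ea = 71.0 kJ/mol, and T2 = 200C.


Convert temperatures: T1 = 170 + 273.15 = 443.15 K, T2 = 200 + 273.15 = 473.15 K
ts2_new = 13.4 * exp(71000 / 8.314 * (1/473.15 - 1/443.15))
1/T2 - 1/T1 = -1.4308e-04
ts2_new = 3.95 min

3.95 min


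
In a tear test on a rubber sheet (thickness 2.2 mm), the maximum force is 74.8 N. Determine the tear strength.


Tear strength = force / thickness
= 74.8 / 2.2
= 34.0 N/mm

34.0 N/mm


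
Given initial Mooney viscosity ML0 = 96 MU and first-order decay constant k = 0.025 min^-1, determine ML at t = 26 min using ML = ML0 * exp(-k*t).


ML = ML0 * exp(-k * t)
ML = 96 * exp(-0.025 * 26)
ML = 96 * 0.5220
ML = 50.12 MU

50.12 MU


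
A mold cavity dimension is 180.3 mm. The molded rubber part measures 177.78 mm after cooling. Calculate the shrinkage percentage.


Shrinkage = (mold - part) / mold * 100
= (180.3 - 177.78) / 180.3 * 100
= 2.52 / 180.3 * 100
= 1.4%

1.4%


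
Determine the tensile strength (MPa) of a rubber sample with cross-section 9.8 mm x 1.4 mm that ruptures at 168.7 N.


Area = width * thickness = 9.8 * 1.4 = 13.72 mm^2
TS = force / area = 168.7 / 13.72 = 12.3 MPa

12.3 MPa


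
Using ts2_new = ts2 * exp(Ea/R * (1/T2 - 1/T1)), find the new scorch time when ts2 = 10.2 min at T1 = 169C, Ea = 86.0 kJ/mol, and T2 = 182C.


Convert temperatures: T1 = 169 + 273.15 = 442.15 K, T2 = 182 + 273.15 = 455.15 K
ts2_new = 10.2 * exp(86000 / 8.314 * (1/455.15 - 1/442.15))
1/T2 - 1/T1 = -6.4598e-05
ts2_new = 5.23 min

5.23 min


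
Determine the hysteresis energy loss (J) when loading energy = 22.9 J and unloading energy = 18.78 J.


Hysteresis loss = loading - unloading
= 22.9 - 18.78
= 4.12 J

4.12 J


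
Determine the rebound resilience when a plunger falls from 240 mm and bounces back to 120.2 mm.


Resilience = h_rebound / h_drop * 100
= 120.2 / 240 * 100
= 50.1%

50.1%


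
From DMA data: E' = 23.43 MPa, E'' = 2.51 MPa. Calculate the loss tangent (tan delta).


tan delta = E'' / E'
= 2.51 / 23.43
= 0.1071

tan delta = 0.1071


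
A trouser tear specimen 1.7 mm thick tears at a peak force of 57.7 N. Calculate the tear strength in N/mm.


Tear strength = force / thickness
= 57.7 / 1.7
= 33.94 N/mm

33.94 N/mm


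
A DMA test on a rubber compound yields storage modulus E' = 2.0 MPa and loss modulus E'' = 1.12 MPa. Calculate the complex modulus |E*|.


|E*| = sqrt(E'^2 + E''^2)
= sqrt(2.0^2 + 1.12^2)
= sqrt(4.0000 + 1.2544)
= 2.292 MPa

2.292 MPa


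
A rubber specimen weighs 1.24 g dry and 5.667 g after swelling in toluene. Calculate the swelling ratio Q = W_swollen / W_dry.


Q = W_swollen / W_dry
Q = 5.667 / 1.24
Q = 4.57

Q = 4.57


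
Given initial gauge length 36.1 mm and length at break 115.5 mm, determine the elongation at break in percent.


Elongation = (Lf - L0) / L0 * 100
= (115.5 - 36.1) / 36.1 * 100
= 79.4 / 36.1 * 100
= 219.9%

219.9%


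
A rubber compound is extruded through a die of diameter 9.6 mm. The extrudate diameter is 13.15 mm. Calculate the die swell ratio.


Die swell ratio = D_extrudate / D_die
= 13.15 / 9.6
= 1.37

Die swell = 1.37


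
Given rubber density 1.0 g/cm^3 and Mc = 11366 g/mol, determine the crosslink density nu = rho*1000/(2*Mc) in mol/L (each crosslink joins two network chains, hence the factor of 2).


nu = rho * 1000 / (2 * Mc)
nu = 1.0 * 1000 / (2 * 11366)
nu = 1000.0 / 22732
nu = 0.0440 mol/L

0.0440 mol/L


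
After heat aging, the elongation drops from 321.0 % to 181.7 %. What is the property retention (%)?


Retention = aged / original * 100
= 181.7 / 321.0 * 100
= 56.6%

56.6%


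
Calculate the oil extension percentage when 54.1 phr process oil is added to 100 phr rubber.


Oil % = oil / (100 + oil) * 100
= 54.1 / (100 + 54.1) * 100
= 54.1 / 154.1 * 100
= 35.11%

35.11%


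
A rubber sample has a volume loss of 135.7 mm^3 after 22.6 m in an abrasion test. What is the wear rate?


Rate = volume_loss / distance
= 135.7 / 22.6
= 6.004 mm^3/m

6.004 mm^3/m


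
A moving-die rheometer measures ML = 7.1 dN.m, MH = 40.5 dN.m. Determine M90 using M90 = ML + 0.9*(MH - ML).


M90 = ML + 0.9 * (MH - ML)
M90 = 7.1 + 0.9 * (40.5 - 7.1)
M90 = 7.1 + 0.9 * 33.4
M90 = 37.16 dN.m

37.16 dN.m


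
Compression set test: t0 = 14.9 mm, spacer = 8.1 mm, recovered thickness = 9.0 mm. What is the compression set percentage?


CS = (t0 - recovered) / (t0 - ts) * 100
= (14.9 - 9.0) / (14.9 - 8.1) * 100
= 5.9 / 6.8 * 100
= 86.8%

86.8%


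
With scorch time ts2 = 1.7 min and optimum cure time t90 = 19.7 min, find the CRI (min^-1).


CRI = 100 / (t90 - ts2)
= 100 / (19.7 - 1.7)
= 100 / 18.0
= 5.56 min^-1

5.56 min^-1


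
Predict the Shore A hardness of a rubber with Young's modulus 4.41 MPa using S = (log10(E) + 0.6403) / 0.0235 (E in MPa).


log10(E) = 0.0235*S - 0.6403  =>  S = (log10(E) + 0.6403) / 0.0235
log10(4.41) = 0.644439
S = (0.644439 + 0.6403) / 0.0235 = 1.284739 / 0.0235
S = 54.7

Shore A = 54.7


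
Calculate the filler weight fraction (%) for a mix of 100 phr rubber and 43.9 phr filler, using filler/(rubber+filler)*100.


Filler % = filler / (rubber + filler) * 100
= 43.9 / (100 + 43.9) * 100
= 43.9 / 143.9 * 100
= 30.51%

30.51%


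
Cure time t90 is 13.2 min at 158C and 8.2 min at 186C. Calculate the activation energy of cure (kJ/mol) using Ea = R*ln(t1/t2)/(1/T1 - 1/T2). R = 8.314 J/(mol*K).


T1 = 431.15 K, T2 = 459.15 K
1/T1 - 1/T2 = 1.4144e-04
ln(t1/t2) = ln(13.2/8.2) = 0.4761
Ea = 8.314 * 0.4761 / 1.4144e-04 = 27984.4867 J/mol
Ea = 27.98 kJ/mol

27.98 kJ/mol


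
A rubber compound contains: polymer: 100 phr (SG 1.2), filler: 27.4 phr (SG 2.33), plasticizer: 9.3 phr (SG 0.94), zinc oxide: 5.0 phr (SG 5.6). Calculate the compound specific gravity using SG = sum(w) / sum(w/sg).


Sum of weights = 141.7
Volume contributions:
  polymer: 100/1.2 = 83.3333
  filler: 27.4/2.33 = 11.7597
  plasticizer: 9.3/0.94 = 9.8936
  zinc oxide: 5.0/5.6 = 0.8929
Sum of volumes = 105.8795
SG = 141.7 / 105.8795 = 1.338

SG = 1.338


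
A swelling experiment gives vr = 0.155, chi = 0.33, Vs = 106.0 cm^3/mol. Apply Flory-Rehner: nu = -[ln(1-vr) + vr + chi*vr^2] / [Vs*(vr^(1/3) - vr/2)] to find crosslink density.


ln(1 - vr) = ln(1 - 0.155) = -0.1684
Numerator = -((-0.1684) + 0.155 + 0.33 * 0.155^2) = 0.0055
Denominator = 106.0 * (0.155^(1/3) - 0.155/2) = 48.7249
nu = 0.0055 / 48.7249 = 1.1268e-04 mol/cm^3

1.1268e-04 mol/cm^3


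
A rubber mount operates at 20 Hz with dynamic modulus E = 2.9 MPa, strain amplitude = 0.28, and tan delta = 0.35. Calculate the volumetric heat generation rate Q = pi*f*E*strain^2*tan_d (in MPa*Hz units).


Q = pi * f * E * strain^2 * tan_d
= pi * 20 * 2.9 * 0.28^2 * 0.35
= pi * 20 * 2.9 * 0.0784 * 0.35
= 4.9999

Q = 4.9999


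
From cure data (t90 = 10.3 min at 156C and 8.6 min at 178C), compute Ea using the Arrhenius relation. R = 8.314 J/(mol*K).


T1 = 429.15 K, T2 = 451.15 K
1/T1 - 1/T2 = 1.1363e-04
ln(t1/t2) = ln(10.3/8.6) = 0.1804
Ea = 8.314 * 0.1804 / 1.1363e-04 = 13198.0532 J/mol
Ea = 13.2 kJ/mol

13.2 kJ/mol


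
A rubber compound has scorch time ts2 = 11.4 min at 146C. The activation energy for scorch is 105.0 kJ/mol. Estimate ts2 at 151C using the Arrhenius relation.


Convert temperatures: T1 = 146 + 273.15 = 419.15 K, T2 = 151 + 273.15 = 424.15 K
ts2_new = 11.4 * exp(105000 / 8.314 * (1/424.15 - 1/419.15))
1/T2 - 1/T1 = -2.8124e-05
ts2_new = 7.99 min

7.99 min


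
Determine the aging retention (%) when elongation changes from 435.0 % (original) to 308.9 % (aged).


Retention = aged / original * 100
= 308.9 / 435.0 * 100
= 71.0%

71.0%


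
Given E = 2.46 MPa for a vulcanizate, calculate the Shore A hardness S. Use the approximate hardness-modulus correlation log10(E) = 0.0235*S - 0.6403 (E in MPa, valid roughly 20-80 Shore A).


log10(E) = 0.0235*S - 0.6403  =>  S = (log10(E) + 0.6403) / 0.0235
log10(2.46) = 0.390935
S = (0.390935 + 0.6403) / 0.0235 = 1.031235 / 0.0235
S = 43.9

Shore A = 43.9


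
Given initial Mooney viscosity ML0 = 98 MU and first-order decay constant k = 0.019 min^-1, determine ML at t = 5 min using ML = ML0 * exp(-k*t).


ML = ML0 * exp(-k * t)
ML = 98 * exp(-0.019 * 5)
ML = 98 * 0.9094
ML = 89.12 MU

89.12 MU


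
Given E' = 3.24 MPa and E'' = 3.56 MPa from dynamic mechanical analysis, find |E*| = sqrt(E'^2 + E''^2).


|E*| = sqrt(E'^2 + E''^2)
= sqrt(3.24^2 + 3.56^2)
= sqrt(10.4976 + 12.6736)
= 4.814 MPa

4.814 MPa


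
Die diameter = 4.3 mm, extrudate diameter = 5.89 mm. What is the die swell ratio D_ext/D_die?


Die swell ratio = D_extrudate / D_die
= 5.89 / 4.3
= 1.37

Die swell = 1.37


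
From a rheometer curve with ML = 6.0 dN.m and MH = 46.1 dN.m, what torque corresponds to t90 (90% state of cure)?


M90 = ML + 0.9 * (MH - ML)
M90 = 6.0 + 0.9 * (46.1 - 6.0)
M90 = 6.0 + 0.9 * 40.1
M90 = 42.09 dN.m

42.09 dN.m


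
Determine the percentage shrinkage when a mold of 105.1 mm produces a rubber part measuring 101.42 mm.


Shrinkage = (mold - part) / mold * 100
= (105.1 - 101.42) / 105.1 * 100
= 3.68 / 105.1 * 100
= 3.5%

3.5%


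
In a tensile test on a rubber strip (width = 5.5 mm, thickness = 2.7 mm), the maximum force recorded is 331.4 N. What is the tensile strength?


Area = width * thickness = 5.5 * 2.7 = 14.85 mm^2
TS = force / area = 331.4 / 14.85 = 22.32 MPa

22.32 MPa


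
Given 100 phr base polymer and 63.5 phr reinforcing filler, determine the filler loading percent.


Filler % = filler / (rubber + filler) * 100
= 63.5 / (100 + 63.5) * 100
= 63.5 / 163.5 * 100
= 38.84%

38.84%


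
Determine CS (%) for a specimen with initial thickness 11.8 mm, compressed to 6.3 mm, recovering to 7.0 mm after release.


CS = (t0 - recovered) / (t0 - ts) * 100
= (11.8 - 7.0) / (11.8 - 6.3) * 100
= 4.8 / 5.5 * 100
= 87.3%

87.3%


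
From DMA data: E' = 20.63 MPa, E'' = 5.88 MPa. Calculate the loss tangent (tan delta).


tan delta = E'' / E'
= 5.88 / 20.63
= 0.285

tan delta = 0.285


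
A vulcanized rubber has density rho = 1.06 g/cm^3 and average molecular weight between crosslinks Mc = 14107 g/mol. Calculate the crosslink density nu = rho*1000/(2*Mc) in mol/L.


nu = rho * 1000 / (2 * Mc)
nu = 1.06 * 1000 / (2 * 14107)
nu = 1060.0 / 28214
nu = 0.0376 mol/L

0.0376 mol/L


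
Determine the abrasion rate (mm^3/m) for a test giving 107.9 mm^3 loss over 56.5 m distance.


Rate = volume_loss / distance
= 107.9 / 56.5
= 1.91 mm^3/m

1.91 mm^3/m


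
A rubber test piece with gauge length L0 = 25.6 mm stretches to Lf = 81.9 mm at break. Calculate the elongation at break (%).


Elongation = (Lf - L0) / L0 * 100
= (81.9 - 25.6) / 25.6 * 100
= 56.3 / 25.6 * 100
= 219.9%

219.9%


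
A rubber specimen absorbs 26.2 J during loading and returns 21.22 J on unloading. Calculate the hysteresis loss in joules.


Hysteresis loss = loading - unloading
= 26.2 - 21.22
= 4.98 J

4.98 J


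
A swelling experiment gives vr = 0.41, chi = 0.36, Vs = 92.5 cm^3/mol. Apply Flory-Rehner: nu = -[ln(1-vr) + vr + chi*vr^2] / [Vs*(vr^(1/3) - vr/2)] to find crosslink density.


ln(1 - vr) = ln(1 - 0.41) = -0.5276
Numerator = -((-0.5276) + 0.41 + 0.36 * 0.41^2) = 0.0571
Denominator = 92.5 * (0.41^(1/3) - 0.41/2) = 49.7554
nu = 0.0571 / 49.7554 = 0.0011 mol/cm^3

0.0011 mol/cm^3


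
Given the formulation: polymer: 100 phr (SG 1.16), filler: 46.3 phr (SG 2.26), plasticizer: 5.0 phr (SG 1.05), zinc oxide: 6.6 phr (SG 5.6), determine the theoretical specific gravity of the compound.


Sum of weights = 157.9
Volume contributions:
  polymer: 100/1.16 = 86.2069
  filler: 46.3/2.26 = 20.4867
  plasticizer: 5.0/1.05 = 4.7619
  zinc oxide: 6.6/5.6 = 1.1786
Sum of volumes = 112.6341
SG = 157.9 / 112.6341 = 1.402

SG = 1.402


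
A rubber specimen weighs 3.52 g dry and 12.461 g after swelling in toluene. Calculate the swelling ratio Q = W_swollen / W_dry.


Q = W_swollen / W_dry
Q = 12.461 / 3.52
Q = 3.54

Q = 3.54


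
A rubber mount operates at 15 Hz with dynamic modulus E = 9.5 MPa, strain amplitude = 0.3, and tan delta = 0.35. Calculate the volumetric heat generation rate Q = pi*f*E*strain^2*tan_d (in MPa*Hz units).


Q = pi * f * E * strain^2 * tan_d
= pi * 15 * 9.5 * 0.3^2 * 0.35
= pi * 15 * 9.5 * 0.0900 * 0.35
= 14.1018

Q = 14.1018


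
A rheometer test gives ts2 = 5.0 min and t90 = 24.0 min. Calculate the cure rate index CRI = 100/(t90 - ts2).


CRI = 100 / (t90 - ts2)
= 100 / (24.0 - 5.0)
= 100 / 19.0
= 5.26 min^-1

5.26 min^-1


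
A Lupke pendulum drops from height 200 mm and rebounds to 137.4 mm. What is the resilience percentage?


Resilience = h_rebound / h_drop * 100
= 137.4 / 200 * 100
= 68.7%

68.7%


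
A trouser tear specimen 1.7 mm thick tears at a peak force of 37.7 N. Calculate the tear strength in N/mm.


Tear strength = force / thickness
= 37.7 / 1.7
= 22.18 N/mm

22.18 N/mm


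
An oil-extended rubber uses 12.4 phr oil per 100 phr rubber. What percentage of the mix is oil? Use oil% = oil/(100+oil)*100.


Oil % = oil / (100 + oil) * 100
= 12.4 / (100 + 12.4) * 100
= 12.4 / 112.4 * 100
= 11.03%

11.03%


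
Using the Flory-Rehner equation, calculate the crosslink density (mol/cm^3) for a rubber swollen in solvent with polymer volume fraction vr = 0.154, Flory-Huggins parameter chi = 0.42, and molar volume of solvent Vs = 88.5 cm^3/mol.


ln(1 - vr) = ln(1 - 0.154) = -0.1672
Numerator = -((-0.1672) + 0.154 + 0.42 * 0.154^2) = 0.0033
Denominator = 88.5 * (0.154^(1/3) - 0.154/2) = 40.6225
nu = 0.0033 / 40.6225 = 8.0625e-05 mol/cm^3

8.0625e-05 mol/cm^3


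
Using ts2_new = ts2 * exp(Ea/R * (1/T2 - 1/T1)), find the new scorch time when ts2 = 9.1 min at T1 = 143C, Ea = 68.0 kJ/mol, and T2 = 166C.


Convert temperatures: T1 = 143 + 273.15 = 416.15 K, T2 = 166 + 273.15 = 439.15 K
ts2_new = 9.1 * exp(68000 / 8.314 * (1/439.15 - 1/416.15))
1/T2 - 1/T1 = -1.2585e-04
ts2_new = 3.25 min

3.25 min


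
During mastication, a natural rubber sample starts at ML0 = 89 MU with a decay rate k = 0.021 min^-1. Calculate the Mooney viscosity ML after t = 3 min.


ML = ML0 * exp(-k * t)
ML = 89 * exp(-0.021 * 3)
ML = 89 * 0.9389
ML = 83.57 MU

83.57 MU


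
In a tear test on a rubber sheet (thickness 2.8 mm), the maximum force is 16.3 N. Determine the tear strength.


Tear strength = force / thickness
= 16.3 / 2.8
= 5.82 N/mm

5.82 N/mm


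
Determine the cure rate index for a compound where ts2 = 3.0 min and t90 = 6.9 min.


CRI = 100 / (t90 - ts2)
= 100 / (6.9 - 3.0)
= 100 / 3.9
= 25.64 min^-1

25.64 min^-1


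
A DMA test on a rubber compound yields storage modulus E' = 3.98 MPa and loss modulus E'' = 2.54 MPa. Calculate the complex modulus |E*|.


|E*| = sqrt(E'^2 + E''^2)
= sqrt(3.98^2 + 2.54^2)
= sqrt(15.8404 + 6.4516)
= 4.721 MPa

4.721 MPa


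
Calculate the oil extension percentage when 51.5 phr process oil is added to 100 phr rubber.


Oil % = oil / (100 + oil) * 100
= 51.5 / (100 + 51.5) * 100
= 51.5 / 151.5 * 100
= 33.99%

33.99%


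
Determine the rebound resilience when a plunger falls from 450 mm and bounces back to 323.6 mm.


Resilience = h_rebound / h_drop * 100
= 323.6 / 450 * 100
= 71.9%

71.9%


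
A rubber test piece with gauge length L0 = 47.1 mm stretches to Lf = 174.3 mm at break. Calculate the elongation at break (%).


Elongation = (Lf - L0) / L0 * 100
= (174.3 - 47.1) / 47.1 * 100
= 127.2 / 47.1 * 100
= 270.1%

270.1%


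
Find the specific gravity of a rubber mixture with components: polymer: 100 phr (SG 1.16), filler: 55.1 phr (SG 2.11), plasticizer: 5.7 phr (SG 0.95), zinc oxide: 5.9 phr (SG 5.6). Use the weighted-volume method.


Sum of weights = 166.7
Volume contributions:
  polymer: 100/1.16 = 86.2069
  filler: 55.1/2.11 = 26.1137
  plasticizer: 5.7/0.95 = 6.0000
  zinc oxide: 5.9/5.6 = 1.0536
Sum of volumes = 119.3742
SG = 166.7 / 119.3742 = 1.396

SG = 1.396


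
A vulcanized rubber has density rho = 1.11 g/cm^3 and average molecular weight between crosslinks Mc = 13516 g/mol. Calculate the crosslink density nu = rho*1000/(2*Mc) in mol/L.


nu = rho * 1000 / (2 * Mc)
nu = 1.11 * 1000 / (2 * 13516)
nu = 1110.0 / 27032
nu = 0.0411 mol/L

0.0411 mol/L


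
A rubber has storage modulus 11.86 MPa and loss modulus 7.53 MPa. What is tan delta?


tan delta = E'' / E'
= 7.53 / 11.86
= 0.6349

tan delta = 0.6349


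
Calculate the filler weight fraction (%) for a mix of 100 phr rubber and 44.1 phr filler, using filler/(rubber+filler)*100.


Filler % = filler / (rubber + filler) * 100
= 44.1 / (100 + 44.1) * 100
= 44.1 / 144.1 * 100
= 30.6%

30.6%


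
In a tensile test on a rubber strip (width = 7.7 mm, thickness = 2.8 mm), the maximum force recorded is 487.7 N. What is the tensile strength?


Area = width * thickness = 7.7 * 2.8 = 21.56 mm^2
TS = force / area = 487.7 / 21.56 = 22.62 MPa

22.62 MPa


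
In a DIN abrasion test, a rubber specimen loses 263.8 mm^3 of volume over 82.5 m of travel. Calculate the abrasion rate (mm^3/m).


Rate = volume_loss / distance
= 263.8 / 82.5
= 3.198 mm^3/m

3.198 mm^3/m


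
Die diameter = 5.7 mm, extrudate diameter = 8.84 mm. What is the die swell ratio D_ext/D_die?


Die swell ratio = D_extrudate / D_die
= 8.84 / 5.7
= 1.551

Die swell = 1.551


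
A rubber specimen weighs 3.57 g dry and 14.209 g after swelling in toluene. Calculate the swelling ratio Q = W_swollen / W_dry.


Q = W_swollen / W_dry
Q = 14.209 / 3.57
Q = 3.98

Q = 3.98


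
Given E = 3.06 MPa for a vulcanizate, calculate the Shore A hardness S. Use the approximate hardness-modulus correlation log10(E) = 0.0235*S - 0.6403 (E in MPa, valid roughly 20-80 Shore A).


log10(E) = 0.0235*S - 0.6403  =>  S = (log10(E) + 0.6403) / 0.0235
log10(3.06) = 0.485721
S = (0.485721 + 0.6403) / 0.0235 = 1.126021 / 0.0235
S = 47.9

Shore A = 47.9


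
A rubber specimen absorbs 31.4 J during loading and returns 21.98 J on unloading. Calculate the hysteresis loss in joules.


Hysteresis loss = loading - unloading
= 31.4 - 21.98
= 9.42 J

9.42 J


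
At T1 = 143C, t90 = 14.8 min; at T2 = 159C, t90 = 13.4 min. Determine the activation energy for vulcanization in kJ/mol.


T1 = 416.15 K, T2 = 432.15 K
1/T1 - 1/T2 = 8.8968e-05
ln(t1/t2) = ln(14.8/13.4) = 0.0994
Ea = 8.314 * 0.0994 / 8.8968e-05 = 9286.2539 J/mol
Ea = 9.29 kJ/mol

9.29 kJ/mol


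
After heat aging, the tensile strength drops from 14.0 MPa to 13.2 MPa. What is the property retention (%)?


Retention = aged / original * 100
= 13.2 / 14.0 * 100
= 94.3%

94.3%


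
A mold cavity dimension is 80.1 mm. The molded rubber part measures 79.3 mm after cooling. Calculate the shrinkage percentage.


Shrinkage = (mold - part) / mold * 100
= (80.1 - 79.3) / 80.1 * 100
= 0.8 / 80.1 * 100
= 1.0%

1.0%


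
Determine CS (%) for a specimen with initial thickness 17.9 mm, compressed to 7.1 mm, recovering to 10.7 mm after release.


CS = (t0 - recovered) / (t0 - ts) * 100
= (17.9 - 10.7) / (17.9 - 7.1) * 100
= 7.2 / 10.8 * 100
= 66.7%

66.7%


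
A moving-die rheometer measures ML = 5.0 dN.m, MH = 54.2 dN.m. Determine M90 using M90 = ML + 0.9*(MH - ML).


M90 = ML + 0.9 * (MH - ML)
M90 = 5.0 + 0.9 * (54.2 - 5.0)
M90 = 5.0 + 0.9 * 49.2
M90 = 49.28 dN.m

49.28 dN.m


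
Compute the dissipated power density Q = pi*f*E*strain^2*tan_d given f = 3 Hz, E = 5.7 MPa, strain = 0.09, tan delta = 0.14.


Q = pi * f * E * strain^2 * tan_d
= pi * 3 * 5.7 * 0.09^2 * 0.14
= pi * 3 * 5.7 * 0.0081 * 0.14
= 0.0609

Q = 0.0609


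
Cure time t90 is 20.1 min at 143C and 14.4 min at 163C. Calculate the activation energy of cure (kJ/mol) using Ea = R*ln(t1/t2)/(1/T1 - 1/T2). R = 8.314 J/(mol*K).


T1 = 416.15 K, T2 = 436.15 K
1/T1 - 1/T2 = 1.1019e-04
ln(t1/t2) = ln(20.1/14.4) = 0.3335
Ea = 8.314 * 0.3335 / 1.1019e-04 = 25162.3217 J/mol
Ea = 25.16 kJ/mol

25.16 kJ/mol


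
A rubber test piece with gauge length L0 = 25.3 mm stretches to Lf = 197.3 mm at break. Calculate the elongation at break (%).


Elongation = (Lf - L0) / L0 * 100
= (197.3 - 25.3) / 25.3 * 100
= 172.0 / 25.3 * 100
= 679.8%

679.8%


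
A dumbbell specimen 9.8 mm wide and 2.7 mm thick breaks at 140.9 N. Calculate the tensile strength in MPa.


Area = width * thickness = 9.8 * 2.7 = 26.46 mm^2
TS = force / area = 140.9 / 26.46 = 5.33 MPa

5.33 MPa


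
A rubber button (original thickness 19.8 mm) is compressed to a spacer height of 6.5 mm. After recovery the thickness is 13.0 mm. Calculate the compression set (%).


CS = (t0 - recovered) / (t0 - ts) * 100
= (19.8 - 13.0) / (19.8 - 6.5) * 100
= 6.8 / 13.3 * 100
= 51.1%

51.1%


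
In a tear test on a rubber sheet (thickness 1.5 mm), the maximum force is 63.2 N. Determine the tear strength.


Tear strength = force / thickness
= 63.2 / 1.5
= 42.13 N/mm

42.13 N/mm


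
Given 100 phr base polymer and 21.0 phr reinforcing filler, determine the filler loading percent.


Filler % = filler / (rubber + filler) * 100
= 21.0 / (100 + 21.0) * 100
= 21.0 / 121.0 * 100
= 17.36%

17.36%


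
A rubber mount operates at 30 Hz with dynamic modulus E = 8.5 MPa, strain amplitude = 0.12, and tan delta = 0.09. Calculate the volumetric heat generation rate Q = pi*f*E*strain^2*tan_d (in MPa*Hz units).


Q = pi * f * E * strain^2 * tan_d
= pi * 30 * 8.5 * 0.12^2 * 0.09
= pi * 30 * 8.5 * 0.0144 * 0.09
= 1.0382

Q = 1.0382


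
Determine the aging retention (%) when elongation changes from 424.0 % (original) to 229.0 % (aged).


Retention = aged / original * 100
= 229.0 / 424.0 * 100
= 54.0%

54.0%


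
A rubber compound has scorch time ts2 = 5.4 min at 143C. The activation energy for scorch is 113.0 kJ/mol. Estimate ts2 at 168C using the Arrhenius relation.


Convert temperatures: T1 = 143 + 273.15 = 416.15 K, T2 = 168 + 273.15 = 441.15 K
ts2_new = 5.4 * exp(113000 / 8.314 * (1/441.15 - 1/416.15))
1/T2 - 1/T1 = -1.3618e-04
ts2_new = 0.85 min

0.85 min


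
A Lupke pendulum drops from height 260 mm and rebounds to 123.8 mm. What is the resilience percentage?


Resilience = h_rebound / h_drop * 100
= 123.8 / 260 * 100
= 47.6%

47.6%


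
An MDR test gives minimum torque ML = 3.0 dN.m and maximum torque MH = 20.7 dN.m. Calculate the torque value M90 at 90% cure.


M90 = ML + 0.9 * (MH - ML)
M90 = 3.0 + 0.9 * (20.7 - 3.0)
M90 = 3.0 + 0.9 * 17.7
M90 = 18.93 dN.m

18.93 dN.m


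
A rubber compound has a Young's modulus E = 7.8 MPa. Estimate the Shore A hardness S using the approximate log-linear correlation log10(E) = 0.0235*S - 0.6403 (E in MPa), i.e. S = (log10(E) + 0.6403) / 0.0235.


log10(E) = 0.0235*S - 0.6403  =>  S = (log10(E) + 0.6403) / 0.0235
log10(7.8) = 0.892095
S = (0.892095 + 0.6403) / 0.0235 = 1.532395 / 0.0235
S = 65.2

Shore A = 65.2


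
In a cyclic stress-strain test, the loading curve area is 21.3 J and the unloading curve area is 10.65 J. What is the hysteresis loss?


Hysteresis loss = loading - unloading
= 21.3 - 10.65
= 10.65 J

10.65 J


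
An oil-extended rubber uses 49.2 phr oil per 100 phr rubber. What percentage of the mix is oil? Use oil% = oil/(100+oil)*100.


Oil % = oil / (100 + oil) * 100
= 49.2 / (100 + 49.2) * 100
= 49.2 / 149.2 * 100
= 32.98%

32.98%


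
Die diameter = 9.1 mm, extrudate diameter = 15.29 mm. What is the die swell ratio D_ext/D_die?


Die swell ratio = D_extrudate / D_die
= 15.29 / 9.1
= 1.68

Die swell = 1.68


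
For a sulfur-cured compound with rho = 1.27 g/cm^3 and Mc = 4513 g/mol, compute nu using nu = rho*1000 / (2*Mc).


nu = rho * 1000 / (2 * Mc)
nu = 1.27 * 1000 / (2 * 4513)
nu = 1270.0 / 9026
nu = 0.1407 mol/L

0.1407 mol/L


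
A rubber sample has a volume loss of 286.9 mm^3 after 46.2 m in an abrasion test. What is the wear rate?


Rate = volume_loss / distance
= 286.9 / 46.2
= 6.21 mm^3/m

6.21 mm^3/m


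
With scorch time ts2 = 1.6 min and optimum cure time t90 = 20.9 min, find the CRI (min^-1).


CRI = 100 / (t90 - ts2)
= 100 / (20.9 - 1.6)
= 100 / 19.3
= 5.18 min^-1

5.18 min^-1


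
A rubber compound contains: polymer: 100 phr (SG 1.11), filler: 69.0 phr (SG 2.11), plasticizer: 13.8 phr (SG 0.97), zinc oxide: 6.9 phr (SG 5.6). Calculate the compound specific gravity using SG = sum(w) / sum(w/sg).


Sum of weights = 189.7
Volume contributions:
  polymer: 100/1.11 = 90.0901
  filler: 69.0/2.11 = 32.7014
  plasticizer: 13.8/0.97 = 14.2268
  zinc oxide: 6.9/5.6 = 1.2321
Sum of volumes = 138.2505
SG = 189.7 / 138.2505 = 1.372

SG = 1.372


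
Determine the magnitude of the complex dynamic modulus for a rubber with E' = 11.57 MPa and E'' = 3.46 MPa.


|E*| = sqrt(E'^2 + E''^2)
= sqrt(11.57^2 + 3.46^2)
= sqrt(133.8649 + 11.9716)
= 12.076 MPa

12.076 MPa


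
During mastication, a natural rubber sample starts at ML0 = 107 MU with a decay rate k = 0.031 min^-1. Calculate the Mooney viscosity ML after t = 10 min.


ML = ML0 * exp(-k * t)
ML = 107 * exp(-0.031 * 10)
ML = 107 * 0.7334
ML = 78.48 MU

78.48 MU


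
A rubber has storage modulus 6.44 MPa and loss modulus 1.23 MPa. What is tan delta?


tan delta = E'' / E'
= 1.23 / 6.44
= 0.191

tan delta = 0.191


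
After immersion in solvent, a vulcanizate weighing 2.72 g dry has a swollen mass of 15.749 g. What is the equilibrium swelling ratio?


Q = W_swollen / W_dry
Q = 15.749 / 2.72
Q = 5.79

Q = 5.79


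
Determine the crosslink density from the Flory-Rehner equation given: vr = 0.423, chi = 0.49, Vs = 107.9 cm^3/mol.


ln(1 - vr) = ln(1 - 0.423) = -0.5499
Numerator = -((-0.5499) + 0.423 + 0.49 * 0.423^2) = 0.0392
Denominator = 107.9 * (0.423^(1/3) - 0.423/2) = 58.1760
nu = 0.0392 / 58.1760 = 6.7447e-04 mol/cm^3

6.7447e-04 mol/cm^3


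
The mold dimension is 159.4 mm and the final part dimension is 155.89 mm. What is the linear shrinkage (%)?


Shrinkage = (mold - part) / mold * 100
= (159.4 - 155.89) / 159.4 * 100
= 3.51 / 159.4 * 100
= 2.2%

2.2%


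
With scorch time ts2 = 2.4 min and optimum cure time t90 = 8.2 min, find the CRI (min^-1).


CRI = 100 / (t90 - ts2)
= 100 / (8.2 - 2.4)
= 100 / 5.8
= 17.24 min^-1

17.24 min^-1


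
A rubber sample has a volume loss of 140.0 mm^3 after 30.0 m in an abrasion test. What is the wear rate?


Rate = volume_loss / distance
= 140.0 / 30.0
= 4.667 mm^3/m

4.667 mm^3/m


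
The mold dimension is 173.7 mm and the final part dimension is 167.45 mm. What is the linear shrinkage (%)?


Shrinkage = (mold - part) / mold * 100
= (173.7 - 167.45) / 173.7 * 100
= 6.25 / 173.7 * 100
= 3.6%

3.6%


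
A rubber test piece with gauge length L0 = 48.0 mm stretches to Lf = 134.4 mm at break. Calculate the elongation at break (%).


Elongation = (Lf - L0) / L0 * 100
= (134.4 - 48.0) / 48.0 * 100
= 86.4 / 48.0 * 100
= 180.0%

180.0%


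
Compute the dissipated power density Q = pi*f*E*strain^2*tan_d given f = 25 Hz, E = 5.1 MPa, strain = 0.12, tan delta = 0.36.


Q = pi * f * E * strain^2 * tan_d
= pi * 25 * 5.1 * 0.12^2 * 0.36
= pi * 25 * 5.1 * 0.0144 * 0.36
= 2.0765

Q = 2.0765


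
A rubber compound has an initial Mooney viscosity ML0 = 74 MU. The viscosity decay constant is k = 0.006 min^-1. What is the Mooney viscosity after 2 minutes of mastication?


ML = ML0 * exp(-k * t)
ML = 74 * exp(-0.006 * 2)
ML = 74 * 0.9881
ML = 73.12 MU

73.12 MU


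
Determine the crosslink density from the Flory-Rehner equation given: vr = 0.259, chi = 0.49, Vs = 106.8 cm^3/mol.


ln(1 - vr) = ln(1 - 0.259) = -0.2998
Numerator = -((-0.2998) + 0.259 + 0.49 * 0.259^2) = 0.0079
Denominator = 106.8 * (0.259^(1/3) - 0.259/2) = 54.2470
nu = 0.0079 / 54.2470 = 1.4535e-04 mol/cm^3

1.4535e-04 mol/cm^3


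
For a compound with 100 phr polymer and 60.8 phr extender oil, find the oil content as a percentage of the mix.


Oil % = oil / (100 + oil) * 100
= 60.8 / (100 + 60.8) * 100
= 60.8 / 160.8 * 100
= 37.81%

37.81%


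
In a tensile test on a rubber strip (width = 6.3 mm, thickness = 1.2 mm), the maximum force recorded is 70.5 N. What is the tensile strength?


Area = width * thickness = 6.3 * 1.2 = 7.56 mm^2
TS = force / area = 70.5 / 7.56 = 9.33 MPa

9.33 MPa


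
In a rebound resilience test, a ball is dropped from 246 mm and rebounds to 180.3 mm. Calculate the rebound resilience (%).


Resilience = h_rebound / h_drop * 100
= 180.3 / 246 * 100
= 73.3%

73.3%


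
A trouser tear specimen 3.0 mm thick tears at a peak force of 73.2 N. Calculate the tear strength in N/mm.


Tear strength = force / thickness
= 73.2 / 3.0
= 24.4 N/mm

24.4 N/mm


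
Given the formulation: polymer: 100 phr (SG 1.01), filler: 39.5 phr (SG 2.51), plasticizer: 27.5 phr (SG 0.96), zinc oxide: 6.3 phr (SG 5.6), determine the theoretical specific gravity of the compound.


Sum of weights = 173.3
Volume contributions:
  polymer: 100/1.01 = 99.0099
  filler: 39.5/2.51 = 15.7371
  plasticizer: 27.5/0.96 = 28.6458
  zinc oxide: 6.3/5.6 = 1.1250
Sum of volumes = 144.5178
SG = 173.3 / 144.5178 = 1.199

SG = 1.199


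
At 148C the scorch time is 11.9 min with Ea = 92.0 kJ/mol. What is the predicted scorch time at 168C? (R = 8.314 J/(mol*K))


Convert temperatures: T1 = 148 + 273.15 = 421.15 K, T2 = 168 + 273.15 = 441.15 K
ts2_new = 11.9 * exp(92000 / 8.314 * (1/441.15 - 1/421.15))
1/T2 - 1/T1 = -1.0765e-04
ts2_new = 3.62 min

3.62 min


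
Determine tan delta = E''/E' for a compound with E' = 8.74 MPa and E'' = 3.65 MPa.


tan delta = E'' / E'
= 3.65 / 8.74
= 0.4176

tan delta = 0.4176


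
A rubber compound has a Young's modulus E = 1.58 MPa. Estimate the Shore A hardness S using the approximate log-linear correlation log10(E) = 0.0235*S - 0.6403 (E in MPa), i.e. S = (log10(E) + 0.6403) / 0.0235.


log10(E) = 0.0235*S - 0.6403  =>  S = (log10(E) + 0.6403) / 0.0235
log10(1.58) = 0.198657
S = (0.198657 + 0.6403) / 0.0235 = 0.838957 / 0.0235
S = 35.7

Shore A = 35.7


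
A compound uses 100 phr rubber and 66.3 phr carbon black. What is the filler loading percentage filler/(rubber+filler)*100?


Filler % = filler / (rubber + filler) * 100
= 66.3 / (100 + 66.3) * 100
= 66.3 / 166.3 * 100
= 39.87%

39.87%


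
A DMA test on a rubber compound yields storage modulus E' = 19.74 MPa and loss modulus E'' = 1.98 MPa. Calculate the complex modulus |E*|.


|E*| = sqrt(E'^2 + E''^2)
= sqrt(19.74^2 + 1.98^2)
= sqrt(389.6676 + 3.9204)
= 19.839 MPa

19.839 MPa


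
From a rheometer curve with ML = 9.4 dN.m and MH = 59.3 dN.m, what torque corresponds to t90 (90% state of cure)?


M90 = ML + 0.9 * (MH - ML)
M90 = 9.4 + 0.9 * (59.3 - 9.4)
M90 = 9.4 + 0.9 * 49.9
M90 = 54.31 dN.m

54.31 dN.m


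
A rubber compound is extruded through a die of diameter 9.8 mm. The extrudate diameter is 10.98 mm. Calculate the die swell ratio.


Die swell ratio = D_extrudate / D_die
= 10.98 / 9.8
= 1.12

Die swell = 1.12


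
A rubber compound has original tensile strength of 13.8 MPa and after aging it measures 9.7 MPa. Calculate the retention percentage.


Retention = aged / original * 100
= 9.7 / 13.8 * 100
= 70.3%

70.3%


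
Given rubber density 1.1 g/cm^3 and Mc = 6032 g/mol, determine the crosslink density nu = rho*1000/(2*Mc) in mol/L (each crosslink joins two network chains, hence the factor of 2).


nu = rho * 1000 / (2 * Mc)
nu = 1.1 * 1000 / (2 * 6032)
nu = 1100.0 / 12064
nu = 0.0912 mol/L

0.0912 mol/L


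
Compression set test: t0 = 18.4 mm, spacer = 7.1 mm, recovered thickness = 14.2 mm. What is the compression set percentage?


CS = (t0 - recovered) / (t0 - ts) * 100
= (18.4 - 14.2) / (18.4 - 7.1) * 100
= 4.2 / 11.3 * 100
= 37.2%

37.2%


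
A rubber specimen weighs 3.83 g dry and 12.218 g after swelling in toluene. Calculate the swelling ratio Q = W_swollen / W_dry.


Q = W_swollen / W_dry
Q = 12.218 / 3.83
Q = 3.19

Q = 3.19
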